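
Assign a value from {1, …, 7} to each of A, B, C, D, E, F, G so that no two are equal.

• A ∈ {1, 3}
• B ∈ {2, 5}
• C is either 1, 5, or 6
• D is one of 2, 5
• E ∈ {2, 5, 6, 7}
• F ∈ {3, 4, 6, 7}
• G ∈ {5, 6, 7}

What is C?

1

The 7 variables together cover exactly {1, 2, 3, 4, 5, 6, 7} — 7 values for 7 variables — and 4 appears only in F's list, so F = 4.
The 6 still-open variables draw from only 6 values {1, 2, 3, 5, 6, 7}, so each is used; only A can be 3, hence A = 3.
The 5 still-open variables draw from only 5 values {1, 2, 5, 6, 7}, so each is used; only C can be 1, hence C = 1.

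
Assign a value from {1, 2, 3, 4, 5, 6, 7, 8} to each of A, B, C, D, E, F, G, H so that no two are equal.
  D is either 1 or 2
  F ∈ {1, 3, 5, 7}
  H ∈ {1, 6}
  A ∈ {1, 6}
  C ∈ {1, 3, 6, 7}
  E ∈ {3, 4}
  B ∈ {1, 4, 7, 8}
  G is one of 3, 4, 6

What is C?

7

Among the 8 variables, 2 fits only D (and all 8 values in {1, 2, 3, 4, 5, 6, 7, 8} must be used), so D = 2.
The 7 still-open variables together cover exactly {1, 3, 4, 5, 6, 7, 8} — 7 values for 7 variables — and 5 appears only in F's list, so F = 5.
The 6 still-open variables together cover exactly {1, 3, 4, 6, 7, 8} — 6 values for 6 variables — and 8 appears only in B's list, so B = 8.
The 5 still-open variables together cover exactly {1, 3, 4, 6, 7} — 5 values for 5 variables — and 7 appears only in C's list, so C = 7.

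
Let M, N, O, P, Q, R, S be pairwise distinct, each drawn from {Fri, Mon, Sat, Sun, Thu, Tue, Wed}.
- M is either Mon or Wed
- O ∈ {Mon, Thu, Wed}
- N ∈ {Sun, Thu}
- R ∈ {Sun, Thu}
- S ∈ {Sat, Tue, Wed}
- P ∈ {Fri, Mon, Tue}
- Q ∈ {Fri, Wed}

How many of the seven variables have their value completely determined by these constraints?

3

Among the 7 variables, Sat fits only S (and all 7 values in {Fri, Mon, Sat, Sun, Thu, Tue, Wed} must be used), so S = Sat.
The 6 still-open variables together cover exactly {Fri, Mon, Sun, Thu, Tue, Wed} — 6 values for 6 variables — and Tue appears only in P's list, so P = Tue.
The 5 still-open variables together cover exactly {Fri, Mon, Sun, Thu, Wed} — 5 values for 5 variables — and Fri appears only in Q's list, so Q = Fri.
N and R between them cover only {Sun, Thu} — a naked pair. Remove those values from O.
Determined: P=Tue, Q=Fri, S=Sat. The other variables each still have more than one consistent value. That makes 3.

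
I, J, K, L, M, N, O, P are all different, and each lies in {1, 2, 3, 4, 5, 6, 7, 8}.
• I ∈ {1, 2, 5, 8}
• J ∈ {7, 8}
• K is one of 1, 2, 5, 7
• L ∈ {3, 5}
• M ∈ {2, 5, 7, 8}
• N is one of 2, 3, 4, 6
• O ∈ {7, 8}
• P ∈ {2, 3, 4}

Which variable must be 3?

L

The 8 variables draw from only 8 values {1, 2, 3, 4, 5, 6, 7, 8}, so each is used; only N can be 6, hence N = 6.
Among the 7 still-open variables, 4 fits only P (and all 7 values in {1, 2, 3, 4, 5, 7, 8} must be used), so P = 4.
The 6 still-open variables together cover exactly {1, 2, 3, 5, 7, 8} — 6 values for 6 variables — and 3 appears only in L's list, so L = 3.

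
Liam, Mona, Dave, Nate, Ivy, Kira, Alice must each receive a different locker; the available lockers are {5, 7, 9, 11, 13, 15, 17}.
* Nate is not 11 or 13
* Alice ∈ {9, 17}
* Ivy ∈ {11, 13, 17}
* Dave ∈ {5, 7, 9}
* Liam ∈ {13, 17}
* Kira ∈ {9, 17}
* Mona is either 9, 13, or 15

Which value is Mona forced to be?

15

Among the 7 variables, 11 fits only Ivy (and all 7 values in {5, 7, 9, 11, 13, 15, 17} must be used), so Ivy = 11.
Kira and Alice share exactly the 2 values {9, 17}; by pigeonhole those values go to them, so strike 9, 17 from Liam, Mona, Dave, Nate.
Liam's domain is down to {13}, so Liam = 13. So Mona can't be 13.
So Mona = 15.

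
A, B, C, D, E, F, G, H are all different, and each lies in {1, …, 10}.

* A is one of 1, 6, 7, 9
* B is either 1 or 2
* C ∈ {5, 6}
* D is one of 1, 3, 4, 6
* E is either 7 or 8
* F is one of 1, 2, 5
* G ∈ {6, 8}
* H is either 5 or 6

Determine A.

9

The 2 variables C and H are confined to {5, 6}, which locks those values in; drop them from A, D, F, G.
That leaves G = 8. Strike 8 from E.
E's domain is down to {7}, so E = 7. Remove 7 from A.
B and F share exactly the 2 values {1, 2}; by pigeonhole those values go to them, so strike 1, 2 from A, D.
So A = 9.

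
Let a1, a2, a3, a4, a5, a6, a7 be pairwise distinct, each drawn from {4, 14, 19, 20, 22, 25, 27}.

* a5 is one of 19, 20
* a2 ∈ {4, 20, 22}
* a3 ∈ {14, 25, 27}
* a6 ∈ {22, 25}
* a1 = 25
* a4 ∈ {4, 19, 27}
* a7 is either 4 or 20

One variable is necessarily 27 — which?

a1 must be 25 (only option left). So a3, a6 can't be 25.
a6's domain is down to {22}, so a6 = 22. Eliminate 22 elsewhere: a2.
The 5 still-open variables draw from only 5 values {4, 14, 19, 20, 27}, so each is used; only a3 can be 14, hence a3 = 14.
Among the 4 still-open variables, 27 fits only a4 (and all 4 values in {4, 19, 20, 27} must be used), so a4 = 27.

a4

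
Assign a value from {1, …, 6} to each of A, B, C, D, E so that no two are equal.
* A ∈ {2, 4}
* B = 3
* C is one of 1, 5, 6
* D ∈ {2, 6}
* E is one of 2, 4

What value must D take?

B has just one choice, so B = 3.
A and E share exactly the 2 values {2, 4}; by pigeonhole those values go to them, so strike 2, 4 from D.
So D = 6.

6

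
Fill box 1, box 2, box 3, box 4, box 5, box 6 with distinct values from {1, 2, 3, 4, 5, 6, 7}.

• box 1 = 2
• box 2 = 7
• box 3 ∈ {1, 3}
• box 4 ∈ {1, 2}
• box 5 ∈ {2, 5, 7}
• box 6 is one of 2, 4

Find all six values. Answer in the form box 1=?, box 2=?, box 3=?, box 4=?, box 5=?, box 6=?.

box 1=2, box 2=7, box 3=3, box 4=1, box 5=5, box 6=4

box 1 has just one choice, so box 1 = 2. So box 4, box 5, box 6 can't be 2.
That leaves box 2 = 7. Remove 7 from box 5.
That leaves box 4 = 1. Remove 1 from box 3.
box 5's domain is down to {5}, so box 5 = 5.
That leaves box 6 = 4.
box 3 must be 3 (only option left).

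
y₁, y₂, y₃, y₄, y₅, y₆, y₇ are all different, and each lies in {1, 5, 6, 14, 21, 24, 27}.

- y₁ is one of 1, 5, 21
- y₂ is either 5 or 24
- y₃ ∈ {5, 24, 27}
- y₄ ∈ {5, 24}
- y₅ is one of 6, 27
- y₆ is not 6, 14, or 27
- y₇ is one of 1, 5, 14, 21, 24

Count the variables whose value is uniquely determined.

The 7 variables draw from only 7 values {1, 5, 6, 14, 21, 24, 27}, so each is used; only y₅ can be 6, hence y₅ = 6.
The 6 still-open variables together cover exactly {1, 5, 14, 21, 24, 27} — 6 values for 6 variables — and 14 appears only in y₇'s list, so y₇ = 14.
The 5 still-open variables draw from only 5 values {1, 5, 21, 24, 27}, so each is used; only y₃ can be 27, hence y₃ = 27.
The 2 variables y₂ and y₄ are confined to {5, 24}, which locks those values in; drop them from y₁, y₆.
Determined: y₃=27, y₅=6, y₇=14. The other variables each still have more than one consistent value. That makes 3.

3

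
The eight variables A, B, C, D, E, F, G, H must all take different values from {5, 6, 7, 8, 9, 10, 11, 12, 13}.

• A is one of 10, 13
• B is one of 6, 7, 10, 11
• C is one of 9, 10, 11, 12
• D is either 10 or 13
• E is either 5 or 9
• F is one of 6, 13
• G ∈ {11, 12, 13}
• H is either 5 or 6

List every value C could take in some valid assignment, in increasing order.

11, 12

The 8 variables together cover exactly {5, 6, 7, 9, 10, 11, 12, 13} — 8 values for 8 variables — and 7 appears only in B's list, so B = 7.
The 2 variables A and D are confined to {10, 13}, which locks those values in; drop them from C, F, G.
F has just one choice, so F = 6. Strike 6 from H.
H has just one choice, so H = 5. Eliminate 5 elsewhere: E.
E has just one choice, so E = 9. So C can't be 9.
No further eliminations apply; C can still be any of 11, 12.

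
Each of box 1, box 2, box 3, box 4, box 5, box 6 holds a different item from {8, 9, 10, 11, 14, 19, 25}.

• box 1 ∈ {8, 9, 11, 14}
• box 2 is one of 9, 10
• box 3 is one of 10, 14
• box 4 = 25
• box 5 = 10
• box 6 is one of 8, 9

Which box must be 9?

box 2

box 4's domain is down to {25}, so box 4 = 25.
box 5 must be 10 (only option left). Remove 10 from box 2, box 3.
So 9 goes to box 2.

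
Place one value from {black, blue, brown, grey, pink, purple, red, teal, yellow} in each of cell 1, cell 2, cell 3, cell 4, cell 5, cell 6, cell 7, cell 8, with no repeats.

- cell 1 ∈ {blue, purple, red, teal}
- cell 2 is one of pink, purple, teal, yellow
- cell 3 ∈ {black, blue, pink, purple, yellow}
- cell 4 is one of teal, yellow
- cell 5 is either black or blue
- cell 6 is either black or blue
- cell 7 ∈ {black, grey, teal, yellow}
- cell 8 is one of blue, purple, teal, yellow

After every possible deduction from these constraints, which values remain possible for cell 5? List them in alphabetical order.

The 8 variables together cover exactly {black, blue, grey, pink, purple, red, teal, yellow} — 8 values for 8 variables — and grey appears only in cell 7's list, so cell 7 = grey.
Among the 7 still-open variables, red fits only cell 1 (and all 7 values in {black, blue, pink, purple, red, teal, yellow} must be used), so cell 1 = red.
cell 5 and cell 6 between them cover only {black, blue} — a naked pair. Remove those values from cell 3, cell 8.
No further eliminations apply; cell 5 can still be any of black, blue.

black, blue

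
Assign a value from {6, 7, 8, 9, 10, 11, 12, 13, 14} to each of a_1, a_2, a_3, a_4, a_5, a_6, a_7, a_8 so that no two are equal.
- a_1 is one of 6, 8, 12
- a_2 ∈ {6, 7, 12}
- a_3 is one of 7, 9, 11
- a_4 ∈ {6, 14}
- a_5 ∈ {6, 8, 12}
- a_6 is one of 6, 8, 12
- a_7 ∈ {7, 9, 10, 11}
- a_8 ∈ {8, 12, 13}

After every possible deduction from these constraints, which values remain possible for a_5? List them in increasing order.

a_1, a_5, a_6 share exactly the 3 values {6, 8, 12}; by pigeonhole those values go to them, so strike 6, 8, 12 from a_2, a_4, a_8.
That leaves a_2 = 7. So a_3, a_7 can't be 7.
a_4's domain is down to {14}, so a_4 = 14.
a_8's domain is down to {13}, so a_8 = 13.
No further eliminations apply; a_5 can still be any of 6, 8, 12.

6, 8, 12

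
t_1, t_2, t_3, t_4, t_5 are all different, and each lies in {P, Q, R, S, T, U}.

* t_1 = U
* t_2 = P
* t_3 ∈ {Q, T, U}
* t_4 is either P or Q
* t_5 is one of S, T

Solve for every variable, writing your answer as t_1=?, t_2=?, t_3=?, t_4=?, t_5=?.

t_1 must be U (only option left). So t_3 can't be U.
t_2's domain is down to {P}, so t_2 = P. Remove P from t_4.
t_4's domain is down to {Q}, so t_4 = Q. Remove Q from t_3.
t_3's domain is down to {T}, so t_3 = T. Remove T from t_5.
t_5 has just one choice, so t_5 = S.

t_1=U, t_2=P, t_3=T, t_4=Q, t_5=S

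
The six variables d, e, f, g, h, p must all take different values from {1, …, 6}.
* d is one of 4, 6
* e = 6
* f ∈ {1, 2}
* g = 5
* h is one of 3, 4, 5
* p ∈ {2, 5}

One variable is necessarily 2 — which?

p

e must be 6 (only option left). So d can't be 6.
g has just one choice, so g = 5. Remove 5 from h, p.
So 2 goes to p.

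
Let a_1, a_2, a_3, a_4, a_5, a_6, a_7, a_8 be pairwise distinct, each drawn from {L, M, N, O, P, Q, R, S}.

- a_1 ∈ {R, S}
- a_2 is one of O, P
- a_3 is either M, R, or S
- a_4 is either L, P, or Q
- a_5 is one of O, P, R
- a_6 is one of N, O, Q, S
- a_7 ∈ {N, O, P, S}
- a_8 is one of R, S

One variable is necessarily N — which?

The 8 variables together cover exactly {L, M, N, O, P, Q, R, S} — 8 values for 8 variables — and L appears only in a_4's list, so a_4 = L.
The 7 still-open variables together cover exactly {M, N, O, P, Q, R, S} — 7 values for 7 variables — and M appears only in a_3's list, so a_3 = M.
The 6 still-open variables together cover exactly {N, O, P, Q, R, S} — 6 values for 6 variables — and Q appears only in a_6's list, so a_6 = Q.
The 5 still-open variables draw from only 5 values {N, O, P, R, S}, so each is used; only a_7 can be N, hence a_7 = N.

a_7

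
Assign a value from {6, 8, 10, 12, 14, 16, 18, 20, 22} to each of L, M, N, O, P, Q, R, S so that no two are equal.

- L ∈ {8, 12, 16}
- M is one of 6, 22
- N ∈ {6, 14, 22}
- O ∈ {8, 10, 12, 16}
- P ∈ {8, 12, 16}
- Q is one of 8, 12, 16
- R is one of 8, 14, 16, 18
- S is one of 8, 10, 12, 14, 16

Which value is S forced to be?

The 8 variables together cover exactly {6, 8, 10, 12, 14, 16, 18, 22} — 8 values for 8 variables — and 18 appears only in R's list, so R = 18.
L, P, Q between them cover only {8, 12, 16} — a naked triple. Remove those values from O, S.
O's domain is down to {10}, so O = 10. Strike 10 from S.
So S = 14.

14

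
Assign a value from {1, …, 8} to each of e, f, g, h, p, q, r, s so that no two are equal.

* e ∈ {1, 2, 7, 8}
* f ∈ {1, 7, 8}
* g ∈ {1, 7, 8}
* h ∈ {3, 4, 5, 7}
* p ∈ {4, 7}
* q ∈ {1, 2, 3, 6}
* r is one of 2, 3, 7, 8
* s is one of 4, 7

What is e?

2

The 8 variables draw from only 8 values {1, 2, 3, 4, 5, 6, 7, 8}, so each is used; only h can be 5, hence h = 5.
The 7 still-open variables draw from only 7 values {1, 2, 3, 4, 6, 7, 8}, so each is used; only q can be 6, hence q = 6.
The 6 still-open variables draw from only 6 values {1, 2, 3, 4, 7, 8}, so each is used; only r can be 3, hence r = 3.
The 5 still-open variables draw from only 5 values {1, 2, 4, 7, 8}, so each is used; only e can be 2, hence e = 2.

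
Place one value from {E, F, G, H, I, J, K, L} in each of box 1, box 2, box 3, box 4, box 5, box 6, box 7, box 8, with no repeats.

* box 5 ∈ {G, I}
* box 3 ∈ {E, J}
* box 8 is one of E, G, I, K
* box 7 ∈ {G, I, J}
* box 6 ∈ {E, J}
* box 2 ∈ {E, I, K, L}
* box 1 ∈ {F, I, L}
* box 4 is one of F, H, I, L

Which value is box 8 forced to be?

K

The 8 variables together cover exactly {E, F, G, H, I, J, K, L} — 8 values for 8 variables — and H appears only in box 4's list, so box 4 = H.
The 7 still-open variables together cover exactly {E, F, G, I, J, K, L} — 7 values for 7 variables — and F appears only in box 1's list, so box 1 = F.
The 6 still-open variables draw from only 6 values {E, G, I, J, K, L}, so each is used; only box 2 can be L, hence box 2 = L.
The 5 still-open variables together cover exactly {E, G, I, J, K} — 5 values for 5 variables — and K appears only in box 8's list, so box 8 = K.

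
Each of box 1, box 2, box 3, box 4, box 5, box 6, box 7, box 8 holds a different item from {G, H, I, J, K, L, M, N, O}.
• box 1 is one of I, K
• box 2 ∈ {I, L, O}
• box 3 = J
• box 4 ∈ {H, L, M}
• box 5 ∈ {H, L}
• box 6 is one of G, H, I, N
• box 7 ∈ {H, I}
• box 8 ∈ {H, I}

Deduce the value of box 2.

box 3 must be J (only option left).
box 7 and box 8 share exactly the 2 values {H, I}; by pigeonhole those values go to them, so strike H, I from box 1, box 2, box 4, box 5, box 6.
box 1 has just one choice, so box 1 = K.
box 5's domain is down to {L}, so box 5 = L. Strike L from box 2, box 4.
So box 2 = O.

O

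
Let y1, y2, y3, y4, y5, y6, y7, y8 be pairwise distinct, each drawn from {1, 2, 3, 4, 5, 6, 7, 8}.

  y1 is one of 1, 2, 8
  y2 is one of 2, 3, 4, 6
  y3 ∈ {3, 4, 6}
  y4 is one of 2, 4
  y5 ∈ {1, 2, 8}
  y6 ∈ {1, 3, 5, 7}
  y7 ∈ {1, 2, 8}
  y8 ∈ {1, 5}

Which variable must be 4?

y4

Among the 8 variables, 7 fits only y6 (and all 8 values in {1, 2, 3, 4, 5, 6, 7, 8} must be used), so y6 = 7.
Among the 7 still-open variables, 5 fits only y8 (and all 7 values in {1, 2, 3, 4, 5, 6, 8} must be used), so y8 = 5.
The 3 variables y1, y5, y7 are confined to {1, 2, 8}, which locks those values in; drop them from y2, y4.
So 4 goes to y4.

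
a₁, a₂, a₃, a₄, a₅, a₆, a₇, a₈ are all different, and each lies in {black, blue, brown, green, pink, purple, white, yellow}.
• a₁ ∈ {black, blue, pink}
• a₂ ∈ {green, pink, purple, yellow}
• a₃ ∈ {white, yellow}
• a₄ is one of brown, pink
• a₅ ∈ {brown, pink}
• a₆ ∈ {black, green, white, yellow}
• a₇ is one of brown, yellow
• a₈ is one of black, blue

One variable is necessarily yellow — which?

a₇

The 8 variables together cover exactly {black, blue, brown, green, pink, purple, white, yellow} — 8 values for 8 variables — and purple appears only in a₂'s list, so a₂ = purple.
The 7 still-open variables together cover exactly {black, blue, brown, green, pink, white, yellow} — 7 values for 7 variables — and green appears only in a₆'s list, so a₆ = green.
Among the 6 still-open variables, white fits only a₃ (and all 6 values in {black, blue, brown, pink, white, yellow} must be used), so a₃ = white.
The 5 still-open variables draw from only 5 values {black, blue, brown, pink, yellow}, so each is used; only a₇ can be yellow, hence a₇ = yellow.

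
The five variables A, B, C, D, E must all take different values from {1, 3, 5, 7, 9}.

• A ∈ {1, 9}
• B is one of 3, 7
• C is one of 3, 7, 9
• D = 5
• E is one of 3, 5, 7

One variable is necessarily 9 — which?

D must be 5 (only option left). Remove 5 from E.
The 4 still-open variables draw from only 4 values {1, 3, 7, 9}, so each is used; only A can be 1, hence A = 1.
The 3 still-open variables draw from only 3 values {3, 7, 9}, so each is used; only C can be 9, hence C = 9.

C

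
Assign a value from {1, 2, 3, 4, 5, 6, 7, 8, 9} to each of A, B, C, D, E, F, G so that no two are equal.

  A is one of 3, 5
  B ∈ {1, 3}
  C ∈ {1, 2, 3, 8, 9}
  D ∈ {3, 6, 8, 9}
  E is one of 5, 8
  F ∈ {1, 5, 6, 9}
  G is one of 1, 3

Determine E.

The 7 variables together cover exactly {1, 2, 3, 5, 6, 8, 9} — 7 values for 7 variables — and 2 appears only in C's list, so C = 2.
The 2 variables B and G are confined to {1, 3}, which locks those values in; drop them from A, D, F.
A must be 5 (only option left). So E, F can't be 5.
So E = 8.

8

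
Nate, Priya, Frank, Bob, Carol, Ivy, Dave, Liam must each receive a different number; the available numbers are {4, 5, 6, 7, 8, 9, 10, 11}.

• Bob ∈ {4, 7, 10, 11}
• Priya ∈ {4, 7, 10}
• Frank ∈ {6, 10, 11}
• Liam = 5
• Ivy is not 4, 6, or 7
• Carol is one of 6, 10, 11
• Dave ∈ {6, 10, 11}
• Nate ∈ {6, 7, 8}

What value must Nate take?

8

Liam's domain is down to {5}, so Liam = 5. Remove 5 from Ivy.
The 7 still-open variables draw from only 7 values {4, 6, 7, 8, 9, 10, 11}, so each is used; only Ivy can be 9, hence Ivy = 9.
The 6 still-open variables together cover exactly {4, 6, 7, 8, 10, 11} — 6 values for 6 variables — and 8 appears only in Nate's list, so Nate = 8.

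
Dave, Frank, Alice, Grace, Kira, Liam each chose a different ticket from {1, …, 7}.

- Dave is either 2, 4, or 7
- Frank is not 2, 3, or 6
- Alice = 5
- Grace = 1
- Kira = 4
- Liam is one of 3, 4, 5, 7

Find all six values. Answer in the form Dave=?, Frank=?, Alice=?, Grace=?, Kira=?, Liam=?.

Dave=2, Frank=7, Alice=5, Grace=1, Kira=4, Liam=3

Alice's domain is down to {5}, so Alice = 5. So Frank, Liam can't be 5.
That leaves Grace = 1. Eliminate 1 elsewhere: Frank.
That leaves Kira = 4. Remove 4 from Dave, Frank, Liam.
Frank must be 7 (only option left). Strike 7 from Dave, Liam.
Liam has just one choice, so Liam = 3.
Dave must be 2 (only option left).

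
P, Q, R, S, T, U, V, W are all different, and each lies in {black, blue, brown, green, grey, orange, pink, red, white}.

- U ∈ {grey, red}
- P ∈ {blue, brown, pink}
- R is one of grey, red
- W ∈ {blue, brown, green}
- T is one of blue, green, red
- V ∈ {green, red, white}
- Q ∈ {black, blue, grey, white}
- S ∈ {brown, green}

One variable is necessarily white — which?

V

The 8 variables draw from only 8 values {black, blue, brown, green, grey, pink, red, white}, so each is used; only Q can be black, hence Q = black.
The 7 still-open variables draw from only 7 values {blue, brown, green, grey, pink, red, white}, so each is used; only P can be pink, hence P = pink.
The 6 still-open variables together cover exactly {blue, brown, green, grey, red, white} — 6 values for 6 variables — and white appears only in V's list, so V = white.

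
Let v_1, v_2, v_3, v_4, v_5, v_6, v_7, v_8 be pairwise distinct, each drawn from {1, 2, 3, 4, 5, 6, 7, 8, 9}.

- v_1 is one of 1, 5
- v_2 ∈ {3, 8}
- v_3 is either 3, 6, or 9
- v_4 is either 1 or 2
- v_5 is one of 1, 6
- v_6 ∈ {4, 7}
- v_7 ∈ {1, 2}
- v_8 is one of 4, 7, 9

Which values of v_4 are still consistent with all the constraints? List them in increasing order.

v_4 and v_7 between them cover only {1, 2} — a naked pair. Remove those values from v_1, v_5.
v_1's domain is down to {5}, so v_1 = 5.
v_5 has just one choice, so v_5 = 6. Strike 6 from v_3.
No further eliminations apply; v_4 can still be any of 1, 2.

1, 2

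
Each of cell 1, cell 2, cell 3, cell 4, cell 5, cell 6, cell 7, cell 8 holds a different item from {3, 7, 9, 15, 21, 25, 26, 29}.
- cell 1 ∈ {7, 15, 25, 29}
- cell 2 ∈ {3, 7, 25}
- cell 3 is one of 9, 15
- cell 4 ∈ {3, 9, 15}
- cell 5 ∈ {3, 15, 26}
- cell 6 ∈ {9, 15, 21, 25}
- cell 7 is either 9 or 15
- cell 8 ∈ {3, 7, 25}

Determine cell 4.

Among the 8 variables, 21 fits only cell 6 (and all 8 values in {3, 7, 9, 15, 21, 25, 26, 29} must be used), so cell 6 = 21.
The 7 still-open variables together cover exactly {3, 7, 9, 15, 25, 26, 29} — 7 values for 7 variables — and 26 appears only in cell 5's list, so cell 5 = 26.
Among the 6 still-open variables, 29 fits only cell 1 (and all 6 values in {3, 7, 9, 15, 25, 29} must be used), so cell 1 = 29.
cell 3 and cell 7 share exactly the 2 values {9, 15}; by pigeonhole those values go to them, so strike 9, 15 from cell 4.
So cell 4 = 3.

3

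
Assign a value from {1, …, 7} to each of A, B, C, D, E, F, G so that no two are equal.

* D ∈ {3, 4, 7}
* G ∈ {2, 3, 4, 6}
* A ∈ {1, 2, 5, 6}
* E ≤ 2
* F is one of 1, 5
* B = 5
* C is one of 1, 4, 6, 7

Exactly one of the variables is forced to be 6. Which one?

A

B must be 5 (only option left). Strike 5 from A, F.
F must be 1 (only option left). Eliminate 1 elsewhere: A, C, E.
That leaves E = 2. So A, G can't be 2.
So 6 goes to A.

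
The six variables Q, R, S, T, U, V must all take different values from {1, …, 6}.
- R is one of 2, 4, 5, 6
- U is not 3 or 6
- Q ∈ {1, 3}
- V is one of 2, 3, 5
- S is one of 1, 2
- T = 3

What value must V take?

5

T must be 3 (only option left). Eliminate 3 elsewhere: Q, V.
Q's domain is down to {1}, so Q = 1. Strike 1 from S, U.
S has just one choice, so S = 2. Remove 2 from R, U, V.
So V = 5.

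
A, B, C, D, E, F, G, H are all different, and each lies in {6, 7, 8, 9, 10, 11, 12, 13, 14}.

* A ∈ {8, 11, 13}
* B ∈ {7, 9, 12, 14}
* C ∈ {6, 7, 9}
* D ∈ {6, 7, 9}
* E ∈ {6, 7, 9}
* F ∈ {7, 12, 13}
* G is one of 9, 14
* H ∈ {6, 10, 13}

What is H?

C, D, E share exactly the 3 values {6, 7, 9}; by pigeonhole those values go to them, so strike 6, 7, 9 from B, F, G, H.
G's domain is down to {14}, so G = 14. So B can't be 14.
B has just one choice, so B = 12. Remove 12 from F.
F's domain is down to {13}, so F = 13. Remove 13 from A, H.
So H = 10.

10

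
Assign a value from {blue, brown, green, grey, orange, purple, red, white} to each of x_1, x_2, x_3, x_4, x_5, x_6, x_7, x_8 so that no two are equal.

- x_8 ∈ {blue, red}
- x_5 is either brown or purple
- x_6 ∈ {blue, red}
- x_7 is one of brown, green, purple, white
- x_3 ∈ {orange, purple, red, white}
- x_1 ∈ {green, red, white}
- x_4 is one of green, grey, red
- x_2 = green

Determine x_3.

x_2's domain is down to {green}, so x_2 = green. Remove green from x_1, x_4, x_7.
The 7 still-open variables together cover exactly {blue, brown, grey, orange, purple, red, white} — 7 values for 7 variables — and grey appears only in x_4's list, so x_4 = grey.
Among the 6 still-open variables, orange fits only x_3 (and all 6 values in {blue, brown, orange, purple, red, white} must be used), so x_3 = orange.

orange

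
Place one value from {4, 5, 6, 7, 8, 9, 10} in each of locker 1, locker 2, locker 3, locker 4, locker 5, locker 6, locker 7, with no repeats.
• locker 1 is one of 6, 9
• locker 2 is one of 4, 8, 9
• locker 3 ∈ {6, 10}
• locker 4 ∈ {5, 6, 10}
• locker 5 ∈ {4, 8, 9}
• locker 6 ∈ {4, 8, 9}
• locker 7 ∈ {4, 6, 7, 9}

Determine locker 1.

Among the 7 variables, 5 fits only locker 4 (and all 7 values in {4, 5, 6, 7, 8, 9, 10} must be used), so locker 4 = 5.
The 6 still-open variables together cover exactly {4, 6, 7, 8, 9, 10} — 6 values for 6 variables — and 7 appears only in locker 7's list, so locker 7 = 7.
The 5 still-open variables draw from only 5 values {4, 6, 8, 9, 10}, so each is used; only locker 3 can be 10, hence locker 3 = 10.
The 4 still-open variables together cover exactly {4, 6, 8, 9} — 4 values for 4 variables — and 6 appears only in locker 1's list, so locker 1 = 6.

6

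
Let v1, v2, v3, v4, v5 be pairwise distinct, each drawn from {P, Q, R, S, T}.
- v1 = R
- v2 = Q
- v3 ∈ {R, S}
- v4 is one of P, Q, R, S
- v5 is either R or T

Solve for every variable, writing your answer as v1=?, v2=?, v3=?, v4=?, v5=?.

v1=R, v2=Q, v3=S, v4=P, v5=T

v1's domain is down to {R}, so v1 = R. So v3, v4, v5 can't be R.
v2 has just one choice, so v2 = Q. Eliminate Q elsewhere: v4.
That leaves v3 = S. So v4 can't be S.
v4 has just one choice, so v4 = P.
v5's domain is down to {T}, so v5 = T.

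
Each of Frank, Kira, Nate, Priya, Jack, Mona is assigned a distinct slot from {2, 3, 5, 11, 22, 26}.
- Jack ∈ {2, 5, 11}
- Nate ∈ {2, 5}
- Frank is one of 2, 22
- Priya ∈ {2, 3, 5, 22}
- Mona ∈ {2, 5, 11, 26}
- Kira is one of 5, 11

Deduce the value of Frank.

22

The 6 variables together cover exactly {2, 3, 5, 11, 22, 26} — 6 values for 6 variables — and 3 appears only in Priya's list, so Priya = 3.
The 5 still-open variables draw from only 5 values {2, 5, 11, 22, 26}, so each is used; only Frank can be 22, hence Frank = 22.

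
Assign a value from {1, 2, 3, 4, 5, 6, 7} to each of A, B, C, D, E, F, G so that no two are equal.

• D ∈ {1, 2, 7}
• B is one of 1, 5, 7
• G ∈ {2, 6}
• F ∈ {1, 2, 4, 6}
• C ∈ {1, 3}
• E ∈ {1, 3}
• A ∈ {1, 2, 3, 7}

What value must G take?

6

Among the 7 variables, 4 fits only F (and all 7 values in {1, 2, 3, 4, 5, 6, 7} must be used), so F = 4.
The 6 still-open variables together cover exactly {1, 2, 3, 5, 6, 7} — 6 values for 6 variables — and 5 appears only in B's list, so B = 5.
The 5 still-open variables together cover exactly {1, 2, 3, 6, 7} — 5 values for 5 variables — and 6 appears only in G's list, so G = 6.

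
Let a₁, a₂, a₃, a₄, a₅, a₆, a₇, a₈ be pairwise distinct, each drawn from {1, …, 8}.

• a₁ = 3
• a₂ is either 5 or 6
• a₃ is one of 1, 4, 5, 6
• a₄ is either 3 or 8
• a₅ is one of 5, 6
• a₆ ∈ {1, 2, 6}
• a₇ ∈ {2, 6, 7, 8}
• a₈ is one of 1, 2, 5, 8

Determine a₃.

4

a₁'s domain is down to {3}, so a₁ = 3. So a₄ can't be 3.
That leaves a₄ = 8. Remove 8 from a₇, a₈.
The 6 still-open variables draw from only 6 values {1, 2, 4, 5, 6, 7}, so each is used; only a₃ can be 4, hence a₃ = 4.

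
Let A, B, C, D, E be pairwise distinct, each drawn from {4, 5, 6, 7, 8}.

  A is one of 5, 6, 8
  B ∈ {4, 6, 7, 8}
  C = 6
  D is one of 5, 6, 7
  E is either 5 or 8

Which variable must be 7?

C's domain is down to {6}, so C = 6. Eliminate 6 elsewhere: A, B, D.
Among the 4 still-open variables, 4 fits only B (and all 4 values in {4, 5, 7, 8} must be used), so B = 4.
Among the 3 still-open variables, 7 fits only D (and all 3 values in {5, 7, 8} must be used), so D = 7.

D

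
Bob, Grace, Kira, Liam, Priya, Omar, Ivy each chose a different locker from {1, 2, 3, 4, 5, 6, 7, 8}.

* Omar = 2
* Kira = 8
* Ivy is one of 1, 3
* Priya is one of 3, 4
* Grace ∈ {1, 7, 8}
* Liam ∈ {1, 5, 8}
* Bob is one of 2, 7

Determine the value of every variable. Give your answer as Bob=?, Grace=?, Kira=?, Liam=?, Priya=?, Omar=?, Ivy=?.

Kira has just one choice, so Kira = 8. Strike 8 from Grace, Liam.
Omar's domain is down to {2}, so Omar = 2. Remove 2 from Bob.
That leaves Bob = 7. So Grace can't be 7.
Grace must be 1 (only option left). Strike 1 from Liam, Ivy.
Liam must be 5 (only option left).
Ivy has just one choice, so Ivy = 3. Remove 3 from Priya.
That leaves Priya = 4.

Bob=7, Grace=1, Kira=8, Liam=5, Priya=4, Omar=2, Ivy=3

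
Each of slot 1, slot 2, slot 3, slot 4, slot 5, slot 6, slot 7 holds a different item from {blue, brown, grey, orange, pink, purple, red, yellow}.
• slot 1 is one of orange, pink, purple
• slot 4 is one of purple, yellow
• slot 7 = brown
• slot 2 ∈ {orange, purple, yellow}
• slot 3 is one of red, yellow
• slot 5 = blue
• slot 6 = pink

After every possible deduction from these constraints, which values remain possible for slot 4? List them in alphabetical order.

slot 5 must be blue (only option left).
slot 6 must be pink (only option left). Remove pink from slot 1.
slot 7's domain is down to {brown}, so slot 7 = brown.
Among the 4 still-open variables, red fits only slot 3 (and all 4 values in {orange, purple, red, yellow} must be used), so slot 3 = red.
No further eliminations apply; slot 4 can still be any of purple, yellow.

purple, yellow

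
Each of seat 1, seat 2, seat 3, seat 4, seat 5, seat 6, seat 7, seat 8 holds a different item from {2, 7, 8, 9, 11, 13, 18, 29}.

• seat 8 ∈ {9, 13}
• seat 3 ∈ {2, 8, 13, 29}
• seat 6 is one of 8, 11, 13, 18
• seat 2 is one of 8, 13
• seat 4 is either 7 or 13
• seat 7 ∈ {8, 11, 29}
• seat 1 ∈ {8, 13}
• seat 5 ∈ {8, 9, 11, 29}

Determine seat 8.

The 8 variables draw from only 8 values {2, 7, 8, 9, 11, 13, 18, 29}, so each is used; only seat 3 can be 2, hence seat 3 = 2.
Among the 7 still-open variables, 7 fits only seat 4 (and all 7 values in {7, 8, 9, 11, 13, 18, 29} must be used), so seat 4 = 7.
Among the 6 still-open variables, 18 fits only seat 6 (and all 6 values in {8, 9, 11, 13, 18, 29} must be used), so seat 6 = 18.
seat 1 and seat 2 between them cover only {8, 13} — a naked pair. Remove those values from seat 5, seat 7, seat 8.
So seat 8 = 9.

9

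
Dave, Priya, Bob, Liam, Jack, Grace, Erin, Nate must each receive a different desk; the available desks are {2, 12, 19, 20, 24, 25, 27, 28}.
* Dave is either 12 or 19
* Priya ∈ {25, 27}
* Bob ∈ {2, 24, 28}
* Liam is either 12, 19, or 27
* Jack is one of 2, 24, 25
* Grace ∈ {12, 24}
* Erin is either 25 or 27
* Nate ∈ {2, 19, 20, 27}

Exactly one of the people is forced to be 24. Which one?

Among the 8 variables, 20 fits only Nate (and all 8 values in {2, 12, 19, 20, 24, 25, 27, 28} must be used), so Nate = 20.
Among the 7 still-open variables, 28 fits only Bob (and all 7 values in {2, 12, 19, 24, 25, 27, 28} must be used), so Bob = 28.
The 6 still-open variables draw from only 6 values {2, 12, 19, 24, 25, 27}, so each is used; only Jack can be 2, hence Jack = 2.
Among the 5 still-open variables, 24 fits only Grace (and all 5 values in {12, 19, 24, 25, 27} must be used), so Grace = 24.

Grace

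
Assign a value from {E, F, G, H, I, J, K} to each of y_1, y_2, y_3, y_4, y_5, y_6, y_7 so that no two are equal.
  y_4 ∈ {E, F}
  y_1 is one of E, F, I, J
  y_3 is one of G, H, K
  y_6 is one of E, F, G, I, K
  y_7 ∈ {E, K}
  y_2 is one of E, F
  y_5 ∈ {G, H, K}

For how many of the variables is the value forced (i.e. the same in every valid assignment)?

3

The 7 variables draw from only 7 values {E, F, G, H, I, J, K}, so each is used; only y_1 can be J, hence y_1 = J.
Among the 6 still-open variables, I fits only y_6 (and all 6 values in {E, F, G, H, I, K} must be used), so y_6 = I.
y_2 and y_4 share exactly the 2 values {E, F}; by pigeonhole those values go to them, so strike E, F from y_7.
y_7's domain is down to {K}, so y_7 = K. So y_3, y_5 can't be K.
Determined: y_1=J, y_6=I, y_7=K. The other variables each still have more than one consistent value. That makes 3.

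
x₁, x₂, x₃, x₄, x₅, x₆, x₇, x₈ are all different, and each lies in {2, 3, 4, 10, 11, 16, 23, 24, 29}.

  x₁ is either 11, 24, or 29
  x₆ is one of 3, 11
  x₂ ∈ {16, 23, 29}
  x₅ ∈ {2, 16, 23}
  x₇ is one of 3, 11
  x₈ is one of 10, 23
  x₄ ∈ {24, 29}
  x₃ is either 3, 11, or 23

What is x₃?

Among the 8 variables, 2 fits only x₅ (and all 8 values in {2, 3, 10, 11, 16, 23, 24, 29} must be used), so x₅ = 2.
Among the 7 still-open variables, 10 fits only x₈ (and all 7 values in {3, 10, 11, 16, 23, 24, 29} must be used), so x₈ = 10.
Among the 6 still-open variables, 16 fits only x₂ (and all 6 values in {3, 11, 16, 23, 24, 29} must be used), so x₂ = 16.
The 5 still-open variables draw from only 5 values {3, 11, 23, 24, 29}, so each is used; only x₃ can be 23, hence x₃ = 23.

23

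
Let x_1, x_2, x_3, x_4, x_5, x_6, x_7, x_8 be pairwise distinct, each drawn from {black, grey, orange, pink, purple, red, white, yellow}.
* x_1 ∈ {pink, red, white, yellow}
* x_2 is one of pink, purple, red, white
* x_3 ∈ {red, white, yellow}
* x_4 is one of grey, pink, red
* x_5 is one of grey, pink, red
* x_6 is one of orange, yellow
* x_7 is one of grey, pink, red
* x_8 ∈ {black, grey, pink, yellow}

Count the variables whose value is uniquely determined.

3

The 8 variables together cover exactly {black, grey, orange, pink, purple, red, white, yellow} — 8 values for 8 variables — and black appears only in x_8's list, so x_8 = black.
Among the 7 still-open variables, orange fits only x_6 (and all 7 values in {grey, orange, pink, purple, red, white, yellow} must be used), so x_6 = orange.
The 6 still-open variables together cover exactly {grey, pink, purple, red, white, yellow} — 6 values for 6 variables — and purple appears only in x_2's list, so x_2 = purple.
x_4, x_5, x_7 share exactly the 3 values {grey, pink, red}; by pigeonhole those values go to them, so strike grey, pink, red from x_1, x_3.
Determined: x_2=purple, x_6=orange, x_8=black. The other variables each still have more than one consistent value. That makes 3.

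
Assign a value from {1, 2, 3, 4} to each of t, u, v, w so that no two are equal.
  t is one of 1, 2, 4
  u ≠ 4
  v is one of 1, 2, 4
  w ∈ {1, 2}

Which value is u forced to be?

The 4 variables together cover exactly {1, 2, 3, 4} — 4 values for 4 variables — and 3 appears only in u's list, so u = 3.

3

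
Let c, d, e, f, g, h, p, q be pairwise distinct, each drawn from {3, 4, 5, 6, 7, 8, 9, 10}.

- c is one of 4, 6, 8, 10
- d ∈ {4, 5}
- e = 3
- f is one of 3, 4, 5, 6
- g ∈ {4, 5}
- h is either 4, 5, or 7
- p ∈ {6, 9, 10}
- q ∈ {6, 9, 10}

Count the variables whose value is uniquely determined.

e must be 3 (only option left). So f can't be 3.
The 7 still-open variables draw from only 7 values {4, 5, 6, 7, 8, 9, 10}, so each is used; only h can be 7, hence h = 7.
The 6 still-open variables draw from only 6 values {4, 5, 6, 8, 9, 10}, so each is used; only c can be 8, hence c = 8.
The 2 variables d and g are confined to {4, 5}, which locks those values in; drop them from f.
f has just one choice, so f = 6. Remove 6 from p, q.
Determined: c=8, e=3, f=6, h=7. The other variables each still have more than one consistent value. That makes 4.

4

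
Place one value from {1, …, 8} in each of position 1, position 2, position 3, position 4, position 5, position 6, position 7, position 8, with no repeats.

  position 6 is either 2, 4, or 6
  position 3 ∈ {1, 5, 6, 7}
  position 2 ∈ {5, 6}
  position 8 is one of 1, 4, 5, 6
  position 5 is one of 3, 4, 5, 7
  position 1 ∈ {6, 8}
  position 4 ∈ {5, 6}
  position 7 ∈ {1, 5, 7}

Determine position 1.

8

The 8 variables draw from only 8 values {1, 2, 3, 4, 5, 6, 7, 8}, so each is used; only position 6 can be 2, hence position 6 = 2.
The 7 still-open variables draw from only 7 values {1, 3, 4, 5, 6, 7, 8}, so each is used; only position 5 can be 3, hence position 5 = 3.
Among the 6 still-open variables, 4 fits only position 8 (and all 6 values in {1, 4, 5, 6, 7, 8} must be used), so position 8 = 4.
The 5 still-open variables together cover exactly {1, 5, 6, 7, 8} — 5 values for 5 variables — and 8 appears only in position 1's list, so position 1 = 8.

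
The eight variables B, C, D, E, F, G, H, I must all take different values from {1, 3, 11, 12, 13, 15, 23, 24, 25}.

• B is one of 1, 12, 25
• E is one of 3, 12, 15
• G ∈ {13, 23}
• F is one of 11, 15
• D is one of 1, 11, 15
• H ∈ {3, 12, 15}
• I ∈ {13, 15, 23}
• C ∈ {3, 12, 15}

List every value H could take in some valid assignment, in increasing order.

3, 12, 15

The 8 variables together cover exactly {1, 3, 11, 12, 13, 15, 23, 25} — 8 values for 8 variables — and 25 appears only in B's list, so B = 25.
Among the 7 still-open variables, 1 fits only D (and all 7 values in {1, 3, 11, 12, 13, 15, 23} must be used), so D = 1.
Among the 6 still-open variables, 11 fits only F (and all 6 values in {3, 11, 12, 13, 15, 23} must be used), so F = 11.
The 3 variables C, E, H are confined to {3, 12, 15}, which locks those values in; drop them from I.
No further eliminations apply; H can still be any of 3, 12, 15.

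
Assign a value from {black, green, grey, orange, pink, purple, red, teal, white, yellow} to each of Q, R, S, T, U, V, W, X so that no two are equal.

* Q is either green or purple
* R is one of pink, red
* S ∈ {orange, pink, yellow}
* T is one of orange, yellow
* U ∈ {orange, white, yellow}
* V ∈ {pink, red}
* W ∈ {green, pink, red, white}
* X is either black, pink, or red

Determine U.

Among the 8 variables, black fits only X (and all 8 values in {black, green, orange, pink, purple, red, white, yellow} must be used), so X = black.
Among the 7 still-open variables, purple fits only Q (and all 7 values in {green, orange, pink, purple, red, white, yellow} must be used), so Q = purple.
The 6 still-open variables together cover exactly {green, orange, pink, red, white, yellow} — 6 values for 6 variables — and green appears only in W's list, so W = green.
The 5 still-open variables together cover exactly {orange, pink, red, white, yellow} — 5 values for 5 variables — and white appears only in U's list, so U = white.

white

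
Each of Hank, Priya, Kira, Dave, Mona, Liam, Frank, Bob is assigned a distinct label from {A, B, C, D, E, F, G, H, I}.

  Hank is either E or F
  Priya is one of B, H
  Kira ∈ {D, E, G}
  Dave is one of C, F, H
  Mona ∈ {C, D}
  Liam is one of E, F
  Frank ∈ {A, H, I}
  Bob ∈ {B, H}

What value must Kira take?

Hank and Liam between them cover only {E, F} — a naked pair. Remove those values from Kira, Dave.
The 2 variables Priya and Bob are confined to {B, H}, which locks those values in; drop them from Dave, Frank.
Dave must be C (only option left). Remove C from Mona.
That leaves Mona = D. Eliminate D elsewhere: Kira.
So Kira = G.

G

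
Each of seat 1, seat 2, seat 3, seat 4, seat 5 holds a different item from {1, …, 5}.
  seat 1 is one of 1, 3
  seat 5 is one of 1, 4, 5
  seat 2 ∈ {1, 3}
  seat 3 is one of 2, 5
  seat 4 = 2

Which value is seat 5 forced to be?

4

seat 4's domain is down to {2}, so seat 4 = 2. Remove 2 from seat 3.
seat 3 has just one choice, so seat 3 = 5. Strike 5 from seat 5.
The 3 still-open variables together cover exactly {1, 3, 4} — 3 values for 3 variables — and 4 appears only in seat 5's list, so seat 5 = 4.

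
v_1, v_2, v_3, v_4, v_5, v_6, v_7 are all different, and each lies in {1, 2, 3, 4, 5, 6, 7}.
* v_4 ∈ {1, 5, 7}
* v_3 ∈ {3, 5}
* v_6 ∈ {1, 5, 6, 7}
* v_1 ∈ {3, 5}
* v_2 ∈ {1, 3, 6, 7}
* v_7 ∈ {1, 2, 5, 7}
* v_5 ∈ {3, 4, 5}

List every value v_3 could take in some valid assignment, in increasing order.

3, 5

Among the 7 variables, 2 fits only v_7 (and all 7 values in {1, 2, 3, 4, 5, 6, 7} must be used), so v_7 = 2.
The 6 still-open variables together cover exactly {1, 3, 4, 5, 6, 7} — 6 values for 6 variables — and 4 appears only in v_5's list, so v_5 = 4.
The 2 variables v_1 and v_3 are confined to {3, 5}, which locks those values in; drop them from v_2, v_4, v_6.
No further eliminations apply; v_3 can still be any of 3, 5.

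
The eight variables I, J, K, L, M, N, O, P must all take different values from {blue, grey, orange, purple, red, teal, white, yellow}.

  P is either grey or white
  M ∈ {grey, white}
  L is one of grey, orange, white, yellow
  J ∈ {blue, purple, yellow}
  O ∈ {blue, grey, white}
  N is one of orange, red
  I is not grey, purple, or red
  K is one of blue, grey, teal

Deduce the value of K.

The 8 variables together cover exactly {blue, grey, orange, purple, red, teal, white, yellow} — 8 values for 8 variables — and purple appears only in J's list, so J = purple.
Among the 7 still-open variables, red fits only N (and all 7 values in {blue, grey, orange, red, teal, white, yellow} must be used), so N = red.
M and P share exactly the 2 values {grey, white}; by pigeonhole those values go to them, so strike grey, white from I, K, L, O.
O has just one choice, so O = blue. Eliminate blue elsewhere: I, K.
So K = teal.

teal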